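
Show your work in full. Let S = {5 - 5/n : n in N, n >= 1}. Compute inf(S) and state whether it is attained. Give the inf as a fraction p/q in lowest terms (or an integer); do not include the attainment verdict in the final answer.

Analysis:
- Values: 0, 5/2, 10/3, 15/4, ... strictly increasing.
- Minimum is 0 (n=1); inf = 0 (attained).
- 5 - 5/n -> 5 from below; sup = 5, not attained.
Conclusion: inf(S) = 0, attained in S.

0


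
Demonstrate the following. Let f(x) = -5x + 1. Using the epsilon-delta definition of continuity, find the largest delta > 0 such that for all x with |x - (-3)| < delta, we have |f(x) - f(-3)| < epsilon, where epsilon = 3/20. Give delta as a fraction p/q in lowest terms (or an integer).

We compute f(-3) = -5*(-3) + 1 = 16.
|f(x) - f(-3)| = |-5x + 1 - (16)| = |-5(x - (-3))| = 5|x - (-3)|.
We need 5|x - (-3)| < 3/20, i.e. |x - (-3)| < 3/20 / 5 = 3/100.
So any delta <= 3/100 works. Conversely, if delta > 3/100, then x = -3 + 3/100 satisfies |x - (-3)| = 3/100 < delta but |f(x) - f(-3)| = 5 * 3/100 = 3/20, which is not < 3/20; so no larger delta works.
Hence the largest such delta is 3/100.

3/100


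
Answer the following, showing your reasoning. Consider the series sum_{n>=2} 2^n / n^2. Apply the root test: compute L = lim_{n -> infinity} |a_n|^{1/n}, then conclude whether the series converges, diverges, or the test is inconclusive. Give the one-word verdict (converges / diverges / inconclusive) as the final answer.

Let a_n denote the general term. Form |a_n|^(1/n) and simplify:
|a_n|^(1/n) = 2/n^(2/n)
Take the limit as n -> infinity: L = 2.
Since L = 2 > 1, the root test implies divergence.

diverges


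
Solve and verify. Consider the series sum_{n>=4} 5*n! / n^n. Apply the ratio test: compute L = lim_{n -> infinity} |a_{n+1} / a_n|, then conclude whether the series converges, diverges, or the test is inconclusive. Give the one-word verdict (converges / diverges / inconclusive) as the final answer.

Let a_n denote the general term. Form the ratio a_{n+1}/a_n and simplify:
a_{n+1}/a_n = (n/(n + 1))^n
Take the limit as n -> infinity: L = exp(-1).
Since L = exp(-1) < 1, the ratio test implies the series converges.

converges


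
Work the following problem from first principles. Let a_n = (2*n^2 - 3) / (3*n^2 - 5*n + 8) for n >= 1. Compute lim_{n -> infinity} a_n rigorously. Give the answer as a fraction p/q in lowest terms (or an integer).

Divide numerator and denominator by n^2, the highest power:
numerator / n^2 = 2 - 3/n^2
denominator / n^2 = 3 - 5/n + 8/n^2
As n -> infinity, all terms of the form c/n^k (k >= 1) tend to 0.
So numerator / n^2 -> 2 and denominator / n^2 -> 3.
Therefore lim a_n = 2/3.

2/3


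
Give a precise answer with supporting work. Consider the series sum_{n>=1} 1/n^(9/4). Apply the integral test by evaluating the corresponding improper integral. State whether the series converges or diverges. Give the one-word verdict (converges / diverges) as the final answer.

Let f(x) = x^(-9/4). Then f is positive, continuous, and decreasing on [1, infinity), so the integral test applies.
Compute the improper integral int_{1}^infinity f(x) dx:
  antiderivative F(x) = -4/(5*x^(5/4)).
  As x -> infinity, F(x) -> 0 (since p = 9/4 > 1).
  So int = F(infinity) - F(1) = 0 - (-4/5) = 4/5.
  Finite, so by the integral test, the series converges.

converges


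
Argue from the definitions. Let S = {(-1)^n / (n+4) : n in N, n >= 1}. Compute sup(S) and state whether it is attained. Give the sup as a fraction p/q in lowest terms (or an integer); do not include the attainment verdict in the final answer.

Analysis:
- Values: -1/5, 1/6, -1/7, 1/8, -1/9, ...
- Positive terms (even n): 1/(2+4), 1/(4+4), ... decreasing -> max = 1/6 (n=2).
- Negative terms (odd n): -1/(1+4), -1/(3+4), ... increasing -> min = -1/5 (n=1).
- So sup = 1/6 (attained at n=2); inf = -1/5 (attained at n=1).
Conclusion: sup(S) = 1/6, attained in S.

1/6


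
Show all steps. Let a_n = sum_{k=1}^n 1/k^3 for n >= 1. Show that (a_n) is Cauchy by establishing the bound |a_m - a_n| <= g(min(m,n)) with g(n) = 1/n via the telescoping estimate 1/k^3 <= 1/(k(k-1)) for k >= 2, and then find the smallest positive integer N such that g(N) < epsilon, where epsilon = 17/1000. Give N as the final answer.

For m > n >= 1: |a_m - a_n| = sum_{k=n+1}^m 1/k^3.
Use 1/k^3 <= 1/(k(k-1)) = 1/(k-1) - 1/k for k >= 2 (which holds since k^3 >= k^2 >= k(k-1) for k >= 2):
sum_{k=n+1}^m 1/k^3 <= sum_{k=n+1}^m (1/(k-1) - 1/k) = 1/n - 1/m <= 1/n.
By symmetry the same bound holds with n,m swapped, so |a_m - a_n| <= 1/min(m,n) = g(min(m,n)). Since g(n) -> 0, (a_n) is Cauchy.
Now solve g(N) < 17/1000: 1/N < 17/1000 <=> N > 1/(17/1000) = 1000/17.
The smallest integer strictly greater than 1000/17 is N = 59.
Check: g(59) = 1/59 < 17/1000; g(58) = 1/58 >= 17/1000. So N = 59.

59


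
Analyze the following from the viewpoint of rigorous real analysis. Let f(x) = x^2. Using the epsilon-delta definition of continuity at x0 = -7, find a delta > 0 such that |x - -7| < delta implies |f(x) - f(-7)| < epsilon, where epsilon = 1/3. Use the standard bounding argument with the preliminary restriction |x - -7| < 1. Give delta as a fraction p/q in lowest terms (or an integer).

Factor: |x^2 - (-7)^2| = |x - -7| * |x + -7|.
Impose |x - -7| < 1 first. Then |x + -7| = |(x - -7) + 2*(-7)| <= |x - -7| + 2*|-7| < 1 + 14 = 15.
So |x^2 - (-7)^2| < delta * 15.
We need delta * 15 <= 1/3, i.e. delta <= 1/3/15 = 1/45.
Since 1/45 < 1, this is tighter than 1; take delta = 1/45.
So delta = 1/45 works.

1/45


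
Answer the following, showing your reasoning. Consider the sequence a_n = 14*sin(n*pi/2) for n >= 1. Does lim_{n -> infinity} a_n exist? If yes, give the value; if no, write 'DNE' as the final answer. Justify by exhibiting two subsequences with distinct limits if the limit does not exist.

Examine the behaviour of a_n along subsequences.
a_{4k+1} = 14*sin(pi/2 + 2k*pi) = 14 -> 14. a_{4k+3} = 14*sin(3pi/2 + 2k*pi) = -14 -> -14.
Since these two subsequential limits are 14 and -14, distinct, the full sequence cannot converge (a convergent sequence has all subsequences tending to the same limit). So lim a_n does not exist.

DNE


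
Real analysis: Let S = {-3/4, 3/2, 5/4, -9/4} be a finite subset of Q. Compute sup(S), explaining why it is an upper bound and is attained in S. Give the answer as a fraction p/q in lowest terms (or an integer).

S is finite, so sup(S) = max(S).
Sorted decreasing:
3/2, 5/4, -3/4, -9/4
The extremum is 3/2.
For every x in S, x <= 3/2. And 3/2 is in S, so it is attained.
Therefore sup(S) = 3/2.

3/2


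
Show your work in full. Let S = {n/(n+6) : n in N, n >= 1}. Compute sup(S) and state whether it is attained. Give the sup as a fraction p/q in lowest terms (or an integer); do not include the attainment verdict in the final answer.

Analysis:
- Values: 1/7, 1/4, 1/3, 2/5, ... strictly increasing.
- Minimum is 1/7 (n=1); inf = 1/7 (attained).
- n/(n+6) = 1 - 6/(n+6) -> 1 from below as n -> infinity, and never equals 1.
- So sup = 1 (not attained).
Conclusion: sup(S) = 1, not attained in S.

1


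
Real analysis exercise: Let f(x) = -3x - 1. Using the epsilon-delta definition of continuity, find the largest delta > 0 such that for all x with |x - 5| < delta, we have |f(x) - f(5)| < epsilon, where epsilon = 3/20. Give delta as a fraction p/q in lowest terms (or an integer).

We compute f(5) = -3*(5) - 1 = -16.
|f(x) - f(5)| = |-3x - 1 - (-16)| = |-3(x - 5)| = 3|x - 5|.
We need 3|x - 5| < 3/20, i.e. |x - 5| < 3/20 / 3 = 1/20.
So any delta <= 1/20 works. Conversely, if delta > 1/20, then x = 5 + 1/20 satisfies |x - 5| = 1/20 < delta but |f(x) - f(5)| = 3 * 1/20 = 3/20, which is not < 3/20; so no larger delta works.
Hence the largest such delta is 1/20.

1/20


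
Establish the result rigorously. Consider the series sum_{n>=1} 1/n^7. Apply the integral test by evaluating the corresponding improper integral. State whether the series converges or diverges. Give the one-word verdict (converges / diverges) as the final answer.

Let f(x) = x^(-7). Then f is positive, continuous, and decreasing on [1, infinity), so the integral test applies.
Compute the improper integral int_{1}^infinity f(x) dx:
  antiderivative F(x) = -1/(6*x^6).
  As x -> infinity, F(x) -> 0 (since p = 7 > 1).
  So int = F(infinity) - F(1) = 0 - (-1/6) = 1/6.
  Finite, so by the integral test, the series converges.

converges


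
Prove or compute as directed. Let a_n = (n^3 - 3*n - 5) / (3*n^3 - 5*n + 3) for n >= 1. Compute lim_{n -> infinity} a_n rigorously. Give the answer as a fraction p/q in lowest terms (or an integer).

Divide numerator and denominator by n^3, the highest power:
numerator / n^3 = 1 - 3/n^2 - 5/n^3
denominator / n^3 = 3 - 5/n^2 + 3/n^3
As n -> infinity, all terms of the form c/n^k (k >= 1) tend to 0.
So numerator / n^3 -> 1 and denominator / n^3 -> 3.
Therefore lim a_n = 1/3.

1/3


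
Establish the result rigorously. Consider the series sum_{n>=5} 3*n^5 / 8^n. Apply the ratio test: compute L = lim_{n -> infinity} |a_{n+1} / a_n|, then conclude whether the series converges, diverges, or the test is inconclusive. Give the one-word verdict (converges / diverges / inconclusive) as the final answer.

Let a_n denote the general term. Form the ratio a_{n+1}/a_n and simplify:
a_{n+1}/a_n = (n + 1)^5/(8*n^5)
Take the limit as n -> infinity: L = 1/8.
Since L = 1/8 < 1, the ratio test implies the series converges.

converges


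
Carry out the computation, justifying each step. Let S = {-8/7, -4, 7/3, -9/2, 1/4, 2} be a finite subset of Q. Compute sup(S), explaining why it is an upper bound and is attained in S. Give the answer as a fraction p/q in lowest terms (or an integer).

S is finite, so sup(S) = max(S).
Sorted decreasing:
7/3, 2, 1/4, -8/7, -4, -9/2
The extremum is 7/3.
For every x in S, x <= 7/3. And 7/3 is in S, so it is attained.
Therefore sup(S) = 7/3.

7/3


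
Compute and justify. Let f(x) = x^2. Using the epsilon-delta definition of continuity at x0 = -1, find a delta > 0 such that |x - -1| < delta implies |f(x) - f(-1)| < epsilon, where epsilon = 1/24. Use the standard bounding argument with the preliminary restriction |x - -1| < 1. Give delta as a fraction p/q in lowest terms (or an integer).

Factor: |x^2 - (-1)^2| = |x - -1| * |x + -1|.
Impose |x - -1| < 1 first. Then |x + -1| = |(x - -1) + 2*(-1)| <= |x - -1| + 2*|-1| < 1 + 2 = 3.
So |x^2 - (-1)^2| < delta * 3.
We need delta * 3 <= 1/24, i.e. delta <= 1/24/3 = 1/72.
Since 1/72 < 1, this is tighter than 1; take delta = 1/72.
So delta = 1/72 works.

1/72


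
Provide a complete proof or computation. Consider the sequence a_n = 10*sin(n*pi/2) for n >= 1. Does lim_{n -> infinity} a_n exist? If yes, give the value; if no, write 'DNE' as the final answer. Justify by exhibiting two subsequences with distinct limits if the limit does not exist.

Examine the behaviour of a_n along subsequences.
a_{4k+1} = 10*sin(pi/2 + 2k*pi) = 10 -> 10. a_{4k+3} = 10*sin(3pi/2 + 2k*pi) = -10 -> -10.
Since these two subsequential limits are 10 and -10, distinct, the full sequence cannot converge (a convergent sequence has all subsequences tending to the same limit). So lim a_n does not exist.

DNE


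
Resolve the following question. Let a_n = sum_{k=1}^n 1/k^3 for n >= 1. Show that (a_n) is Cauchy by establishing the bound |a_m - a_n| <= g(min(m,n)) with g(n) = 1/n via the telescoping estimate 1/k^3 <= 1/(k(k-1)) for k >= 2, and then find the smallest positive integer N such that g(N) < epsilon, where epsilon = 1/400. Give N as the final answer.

For m > n >= 1: |a_m - a_n| = sum_{k=n+1}^m 1/k^3.
Use 1/k^3 <= 1/(k(k-1)) = 1/(k-1) - 1/k for k >= 2 (which holds since k^3 >= k^2 >= k(k-1) for k >= 2):
sum_{k=n+1}^m 1/k^3 <= sum_{k=n+1}^m (1/(k-1) - 1/k) = 1/n - 1/m <= 1/n.
By symmetry the same bound holds with n,m swapped, so |a_m - a_n| <= 1/min(m,n) = g(min(m,n)). Since g(n) -> 0, (a_n) is Cauchy.
Now solve g(N) < 1/400: 1/N < 1/400 <=> N > 1/(1/400) = 400.
The smallest integer strictly greater than 400 is N = 401.
Check: g(401) = 1/401 < 1/400; g(400) = 1/400 >= 1/400. So N = 401.

401


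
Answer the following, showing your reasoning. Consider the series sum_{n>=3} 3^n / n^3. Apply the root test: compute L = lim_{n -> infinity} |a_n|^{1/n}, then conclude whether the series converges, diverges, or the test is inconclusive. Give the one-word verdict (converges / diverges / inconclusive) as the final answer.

Let a_n denote the general term. Form |a_n|^(1/n) and simplify:
|a_n|^(1/n) = 3/n^(3/n)
Take the limit as n -> infinity: L = 3.
Since L = 3 > 1, the root test implies divergence.

diverges


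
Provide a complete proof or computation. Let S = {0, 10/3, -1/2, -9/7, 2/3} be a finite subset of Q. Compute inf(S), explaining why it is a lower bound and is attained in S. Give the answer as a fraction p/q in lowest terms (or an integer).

S is finite, so inf(S) = min(S).
Sorted increasing:
-9/7, -1/2, 0, 2/3, 10/3
The extremum is -9/7.
For every x in S, x >= -9/7. And -9/7 is in S, so it is attained.
Therefore inf(S) = -9/7.

-9/7


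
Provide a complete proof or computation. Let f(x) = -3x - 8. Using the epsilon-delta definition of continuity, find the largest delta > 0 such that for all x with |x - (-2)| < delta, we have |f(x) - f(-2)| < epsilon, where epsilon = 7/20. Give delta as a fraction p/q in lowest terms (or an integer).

We compute f(-2) = -3*(-2) - 8 = -2.
|f(x) - f(-2)| = |-3x - 8 - (-2)| = |-3(x - (-2))| = 3|x - (-2)|.
We need 3|x - (-2)| < 7/20, i.e. |x - (-2)| < 7/20 / 3 = 7/60.
So any delta <= 7/60 works. Conversely, if delta > 7/60, then x = -2 + 7/60 satisfies |x - (-2)| = 7/60 < delta but |f(x) - f(-2)| = 3 * 7/60 = 7/20, which is not < 7/20; so no larger delta works.
Hence the largest such delta is 7/60.

7/60


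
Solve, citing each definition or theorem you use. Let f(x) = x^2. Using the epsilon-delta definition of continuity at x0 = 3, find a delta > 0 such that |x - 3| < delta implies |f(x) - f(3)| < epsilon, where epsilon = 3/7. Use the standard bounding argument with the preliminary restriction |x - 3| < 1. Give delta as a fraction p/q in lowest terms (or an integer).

Factor: |x^2 - (3)^2| = |x - 3| * |x + 3|.
Impose |x - 3| < 1 first. Then |x + 3| = |(x - 3) + 2*(3)| <= |x - 3| + 2*|3| < 1 + 6 = 7.
So |x^2 - (3)^2| < delta * 7.
We need delta * 7 <= 3/7, i.e. delta <= 3/7/7 = 3/49.
Since 3/49 < 1, this is tighter than 1; take delta = 3/49.
So delta = 3/49 works.

3/49


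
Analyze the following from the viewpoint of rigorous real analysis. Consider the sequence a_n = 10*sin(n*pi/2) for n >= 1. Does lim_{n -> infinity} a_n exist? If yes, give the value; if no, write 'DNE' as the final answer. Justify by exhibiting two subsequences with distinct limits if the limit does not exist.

Examine the behaviour of a_n along subsequences.
a_{4k+1} = 10*sin(pi/2 + 2k*pi) = 10 -> 10. a_{4k+3} = 10*sin(3pi/2 + 2k*pi) = -10 -> -10.
Since these two subsequential limits are 10 and -10, distinct, the full sequence cannot converge (a convergent sequence has all subsequences tending to the same limit). So lim a_n does not exist.

DNE


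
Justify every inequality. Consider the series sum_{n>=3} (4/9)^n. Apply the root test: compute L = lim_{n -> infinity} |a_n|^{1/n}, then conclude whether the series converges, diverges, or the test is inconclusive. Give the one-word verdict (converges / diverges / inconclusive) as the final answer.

Let a_n denote the general term. Form |a_n|^(1/n) and simplify:
|a_n|^(1/n) = 4/9
Take the limit as n -> infinity: L = 4/9.
Since L = 4/9 < 1, the root test implies convergence.

converges


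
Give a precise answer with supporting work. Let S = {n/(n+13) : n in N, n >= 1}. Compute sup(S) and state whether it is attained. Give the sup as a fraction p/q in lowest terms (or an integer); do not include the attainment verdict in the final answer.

Analysis:
- Values: 1/14, 2/15, 3/16, 4/17, ... strictly increasing.
- Minimum is 1/14 (n=1); inf = 1/14 (attained).
- n/(n+13) = 1 - 13/(n+13) -> 1 from below as n -> infinity, and never equals 1.
- So sup = 1 (not attained).
Conclusion: sup(S) = 1, not attained in S.

1


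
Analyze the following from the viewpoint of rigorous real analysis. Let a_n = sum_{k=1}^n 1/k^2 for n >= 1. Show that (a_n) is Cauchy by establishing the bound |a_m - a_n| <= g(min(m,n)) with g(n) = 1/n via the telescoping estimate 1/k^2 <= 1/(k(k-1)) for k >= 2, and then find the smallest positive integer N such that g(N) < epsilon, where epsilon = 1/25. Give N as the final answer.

For m > n >= 1: |a_m - a_n| = sum_{k=n+1}^m 1/k^2.
Use 1/k^2 <= 1/(k(k-1)) = 1/(k-1) - 1/k for k >= 2:
sum_{k=n+1}^m 1/k^2 <= sum_{k=n+1}^m (1/(k-1) - 1/k) = 1/n - 1/m <= 1/n.
By symmetry the same bound holds with n,m swapped, so |a_m - a_n| <= 1/min(m,n) = g(min(m,n)). Since g(n) -> 0, (a_n) is Cauchy.
Now solve g(N) < 1/25: 1/N < 1/25 <=> N > 1/(1/25) = 25.
The smallest integer strictly greater than 25 is N = 26.
Check: g(26) = 1/26 < 1/25; g(25) = 1/25 >= 1/25. So N = 26.

26


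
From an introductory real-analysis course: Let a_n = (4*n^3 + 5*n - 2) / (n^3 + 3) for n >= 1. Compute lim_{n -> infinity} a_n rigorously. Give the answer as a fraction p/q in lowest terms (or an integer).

Divide numerator and denominator by n^3, the highest power:
numerator / n^3 = 4 + 5/n^2 - 2/n^3
denominator / n^3 = 1 + 3/n^3
As n -> infinity, all terms of the form c/n^k (k >= 1) tend to 0.
So numerator / n^3 -> 4 and denominator / n^3 -> 1.
Therefore lim a_n = 4.

4


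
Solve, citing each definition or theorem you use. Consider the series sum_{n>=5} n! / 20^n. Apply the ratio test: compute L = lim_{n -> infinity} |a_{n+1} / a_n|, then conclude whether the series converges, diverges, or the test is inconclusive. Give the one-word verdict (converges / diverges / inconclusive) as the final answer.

Let a_n denote the general term. Form the ratio a_{n+1}/a_n and simplify:
a_{n+1}/a_n = n/20 + 1/20
Take the limit as n -> infinity: L = infinity.
Since L = infinity > 1 (or L = infinity), the ratio test implies the series diverges.

diverges


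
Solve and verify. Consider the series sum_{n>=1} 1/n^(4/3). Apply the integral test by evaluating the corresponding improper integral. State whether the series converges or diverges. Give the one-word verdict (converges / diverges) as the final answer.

Let f(x) = x^(-4/3). Then f is positive, continuous, and decreasing on [1, infinity), so the integral test applies.
Compute the improper integral int_{1}^infinity f(x) dx:
  antiderivative F(x) = -3/x^(1/3).
  As x -> infinity, F(x) -> 0 (since p = 4/3 > 1).
  So int = F(infinity) - F(1) = 0 - (-3) = 3.
  Finite, so by the integral test, the series converges.

converges


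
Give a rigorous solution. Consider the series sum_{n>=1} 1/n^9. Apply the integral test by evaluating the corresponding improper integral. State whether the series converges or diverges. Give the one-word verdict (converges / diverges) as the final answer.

Let f(x) = x^(-9). Then f is positive, continuous, and decreasing on [1, infinity), so the integral test applies.
Compute the improper integral int_{1}^infinity f(x) dx:
  antiderivative F(x) = -1/(8*x^8).
  As x -> infinity, F(x) -> 0 (since p = 9 > 1).
  So int = F(infinity) - F(1) = 0 - (-1/8) = 1/8.
  Finite, so by the integral test, the series converges.

converges


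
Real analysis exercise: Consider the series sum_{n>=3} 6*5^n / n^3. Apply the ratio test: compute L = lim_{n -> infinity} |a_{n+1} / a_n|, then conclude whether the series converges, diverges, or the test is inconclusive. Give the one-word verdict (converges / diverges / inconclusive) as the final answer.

Let a_n denote the general term. Form the ratio a_{n+1}/a_n and simplify:
a_{n+1}/a_n = 5*n^3/(n + 1)^3
Take the limit as n -> infinity: L = 5.
Since L = 5 > 1 (or L = infinity), the ratio test implies the series diverges.

diverges


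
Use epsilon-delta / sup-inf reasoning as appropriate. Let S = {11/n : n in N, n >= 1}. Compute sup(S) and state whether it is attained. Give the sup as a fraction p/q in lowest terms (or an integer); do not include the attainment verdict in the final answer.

Analysis:
- Values: 11, 11/2, 11/3, 11/4, ... strictly decreasing.
- The maximum is 11 (n=1); sup = 11 (attained).
- The set is bounded below by 0; 11/n -> 0 so 0 is the greatest lower bound.
- 0 is not in the set, so inf = 0 is not attained.
Conclusion: sup(S) = 11, attained in S.

11


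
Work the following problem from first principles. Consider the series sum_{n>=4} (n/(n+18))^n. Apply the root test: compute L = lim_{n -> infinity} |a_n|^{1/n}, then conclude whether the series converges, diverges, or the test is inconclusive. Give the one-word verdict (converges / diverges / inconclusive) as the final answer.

Let a_n denote the general term. Form |a_n|^(1/n) and simplify:
|a_n|^(1/n) = n/(n + 18)
Take the limit as n -> infinity: L = 1.
Since L = 1, the root test is inconclusive. (In fact a_n = (n/(n+18))^n -> e^(-18) != 0, so the nth-term test shows divergence; but the root test itself gives no conclusion.)

inconclusive


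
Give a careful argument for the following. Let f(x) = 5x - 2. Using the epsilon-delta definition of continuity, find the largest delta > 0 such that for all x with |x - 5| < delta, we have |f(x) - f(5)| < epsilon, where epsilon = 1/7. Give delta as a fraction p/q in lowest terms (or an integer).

We compute f(5) = 5*(5) - 2 = 23.
|f(x) - f(5)| = |5x - 2 - (23)| = |5(x - 5)| = 5|x - 5|.
We need 5|x - 5| < 1/7, i.e. |x - 5| < 1/7 / 5 = 1/35.
So any delta <= 1/35 works. Conversely, if delta > 1/35, then x = 5 + 1/35 satisfies |x - 5| = 1/35 < delta but |f(x) - f(5)| = 5 * 1/35 = 1/7, which is not < 1/7; so no larger delta works.
Hence the largest such delta is 1/35.

1/35


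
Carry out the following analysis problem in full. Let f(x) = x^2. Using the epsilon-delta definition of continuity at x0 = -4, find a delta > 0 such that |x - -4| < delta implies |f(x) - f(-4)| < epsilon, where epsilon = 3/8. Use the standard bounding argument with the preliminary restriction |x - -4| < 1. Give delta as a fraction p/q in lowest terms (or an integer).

Factor: |x^2 - (-4)^2| = |x - -4| * |x + -4|.
Impose |x - -4| < 1 first. Then |x + -4| = |(x - -4) + 2*(-4)| <= |x - -4| + 2*|-4| < 1 + 8 = 9.
So |x^2 - (-4)^2| < delta * 9.
We need delta * 9 <= 3/8, i.e. delta <= 3/8/9 = 1/24.
Since 1/24 < 1, this is tighter than 1; take delta = 1/24.
So delta = 1/24 works.

1/24


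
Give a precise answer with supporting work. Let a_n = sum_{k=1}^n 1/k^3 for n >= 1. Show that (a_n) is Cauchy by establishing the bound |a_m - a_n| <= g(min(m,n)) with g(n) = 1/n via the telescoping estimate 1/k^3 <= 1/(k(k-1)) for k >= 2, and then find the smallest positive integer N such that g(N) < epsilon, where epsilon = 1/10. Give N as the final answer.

For m > n >= 1: |a_m - a_n| = sum_{k=n+1}^m 1/k^3.
Use 1/k^3 <= 1/(k(k-1)) = 1/(k-1) - 1/k for k >= 2 (which holds since k^3 >= k^2 >= k(k-1) for k >= 2):
sum_{k=n+1}^m 1/k^3 <= sum_{k=n+1}^m (1/(k-1) - 1/k) = 1/n - 1/m <= 1/n.
By symmetry the same bound holds with n,m swapped, so |a_m - a_n| <= 1/min(m,n) = g(min(m,n)). Since g(n) -> 0, (a_n) is Cauchy.
Now solve g(N) < 1/10: 1/N < 1/10 <=> N > 1/(1/10) = 10.
The smallest integer strictly greater than 10 is N = 11.
Check: g(11) = 1/11 < 1/10; g(10) = 1/10 >= 1/10. So N = 11.

11


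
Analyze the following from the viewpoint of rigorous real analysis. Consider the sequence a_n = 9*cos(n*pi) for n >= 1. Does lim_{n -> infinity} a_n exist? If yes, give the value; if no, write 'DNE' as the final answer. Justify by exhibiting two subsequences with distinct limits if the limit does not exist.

Examine the behaviour of a_n along subsequences.
cos(n*pi) = (-1)^n, so a_n = 9*(-1)^n. a_{2k} = 9 -> 9. a_{2k+1} = -9 -> -9.
Since these two subsequential limits are 9 and -9, distinct, the full sequence cannot converge (a convergent sequence has all subsequences tending to the same limit). So lim a_n does not exist.

DNE


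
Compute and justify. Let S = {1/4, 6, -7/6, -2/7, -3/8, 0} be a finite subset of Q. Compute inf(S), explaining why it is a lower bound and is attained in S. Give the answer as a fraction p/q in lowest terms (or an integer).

S is finite, so inf(S) = min(S).
Sorted increasing:
-7/6, -3/8, -2/7, 0, 1/4, 6
The extremum is -7/6.
For every x in S, x >= -7/6. And -7/6 is in S, so it is attained.
Therefore inf(S) = -7/6.

-7/6


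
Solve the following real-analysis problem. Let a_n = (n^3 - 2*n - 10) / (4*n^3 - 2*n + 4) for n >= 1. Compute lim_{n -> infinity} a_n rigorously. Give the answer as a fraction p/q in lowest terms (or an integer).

Divide numerator and denominator by n^3, the highest power:
numerator / n^3 = 1 - 2/n^2 - 10/n^3
denominator / n^3 = 4 - 2/n^2 + 4/n^3
As n -> infinity, all terms of the form c/n^k (k >= 1) tend to 0.
So numerator / n^3 -> 1 and denominator / n^3 -> 4.
Therefore lim a_n = 1/4.

1/4


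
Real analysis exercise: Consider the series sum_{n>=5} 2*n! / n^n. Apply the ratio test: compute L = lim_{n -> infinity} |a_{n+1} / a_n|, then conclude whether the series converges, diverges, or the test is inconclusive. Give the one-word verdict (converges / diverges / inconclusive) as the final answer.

Let a_n denote the general term. Form the ratio a_{n+1}/a_n and simplify:
a_{n+1}/a_n = (n/(n + 1))^n
Take the limit as n -> infinity: L = exp(-1).
Since L = exp(-1) < 1, the ratio test implies the series converges.

converges


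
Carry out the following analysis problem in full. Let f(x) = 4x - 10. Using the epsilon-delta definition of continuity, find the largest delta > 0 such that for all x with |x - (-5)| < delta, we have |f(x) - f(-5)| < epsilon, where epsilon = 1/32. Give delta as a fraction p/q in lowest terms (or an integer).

We compute f(-5) = 4*(-5) - 10 = -30.
|f(x) - f(-5)| = |4x - 10 - (-30)| = |4(x - (-5))| = 4|x - (-5)|.
We need 4|x - (-5)| < 1/32, i.e. |x - (-5)| < 1/32 / 4 = 1/128.
So any delta <= 1/128 works. Conversely, if delta > 1/128, then x = -5 + 1/128 satisfies |x - (-5)| = 1/128 < delta but |f(x) - f(-5)| = 4 * 1/128 = 1/32, which is not < 1/32; so no larger delta works.
Hence the largest such delta is 1/128.

1/128


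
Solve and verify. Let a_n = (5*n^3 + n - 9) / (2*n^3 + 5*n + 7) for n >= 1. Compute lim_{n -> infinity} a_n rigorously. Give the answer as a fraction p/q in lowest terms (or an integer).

Divide numerator and denominator by n^3, the highest power:
numerator / n^3 = 5 + n^(-2) - 9/n^3
denominator / n^3 = 2 + 5/n^2 + 7/n^3
As n -> infinity, all terms of the form c/n^k (k >= 1) tend to 0.
So numerator / n^3 -> 5 and denominator / n^3 -> 2.
Therefore lim a_n = 5/2.

5/2


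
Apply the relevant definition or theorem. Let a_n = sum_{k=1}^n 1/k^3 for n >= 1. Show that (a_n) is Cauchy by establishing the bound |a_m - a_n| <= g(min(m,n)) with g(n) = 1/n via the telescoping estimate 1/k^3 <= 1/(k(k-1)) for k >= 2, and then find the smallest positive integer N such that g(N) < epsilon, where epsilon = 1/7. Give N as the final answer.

For m > n >= 1: |a_m - a_n| = sum_{k=n+1}^m 1/k^3.
Use 1/k^3 <= 1/(k(k-1)) = 1/(k-1) - 1/k for k >= 2 (which holds since k^3 >= k^2 >= k(k-1) for k >= 2):
sum_{k=n+1}^m 1/k^3 <= sum_{k=n+1}^m (1/(k-1) - 1/k) = 1/n - 1/m <= 1/n.
By symmetry the same bound holds with n,m swapped, so |a_m - a_n| <= 1/min(m,n) = g(min(m,n)). Since g(n) -> 0, (a_n) is Cauchy.
Now solve g(N) < 1/7: 1/N < 1/7 <=> N > 1/(1/7) = 7.
The smallest integer strictly greater than 7 is N = 8.
Check: g(8) = 1/8 < 1/7; g(7) = 1/7 >= 1/7. So N = 8.

8


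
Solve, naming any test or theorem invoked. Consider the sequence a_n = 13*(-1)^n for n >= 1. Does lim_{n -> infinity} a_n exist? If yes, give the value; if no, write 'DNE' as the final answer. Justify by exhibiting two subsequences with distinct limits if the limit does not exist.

Examine the behaviour of a_n along subsequences.
Even-n subsequence a_{2k} = 13 -> 13. Odd-n subsequence a_{2k+1} = -13 -> -13.
Since these two subsequential limits are 13 and -13, distinct, the full sequence cannot converge (a convergent sequence has all subsequences tending to the same limit). So lim a_n does not exist.

DNE


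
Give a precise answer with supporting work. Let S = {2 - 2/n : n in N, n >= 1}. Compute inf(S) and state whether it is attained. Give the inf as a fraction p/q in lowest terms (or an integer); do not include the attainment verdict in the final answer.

Analysis:
- Values: 0, 1, 4/3, 3/2, ... strictly increasing.
- Minimum is 0 (n=1); inf = 0 (attained).
- 2 - 2/n -> 2 from below; sup = 2, not attained.
Conclusion: inf(S) = 0, attained in S.

0


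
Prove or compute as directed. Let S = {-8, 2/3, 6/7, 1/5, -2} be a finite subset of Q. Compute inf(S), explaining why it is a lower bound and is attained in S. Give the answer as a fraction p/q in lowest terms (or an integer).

S is finite, so inf(S) = min(S).
Sorted increasing:
-8, -2, 1/5, 2/3, 6/7
The extremum is -8.
For every x in S, x >= -8. And -8 is in S, so it is attained.
Therefore inf(S) = -8.

-8


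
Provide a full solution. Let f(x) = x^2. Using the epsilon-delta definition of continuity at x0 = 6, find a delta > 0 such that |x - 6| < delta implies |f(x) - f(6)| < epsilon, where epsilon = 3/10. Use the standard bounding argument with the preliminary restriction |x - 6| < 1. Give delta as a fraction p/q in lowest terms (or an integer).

Factor: |x^2 - (6)^2| = |x - 6| * |x + 6|.
Impose |x - 6| < 1 first. Then |x + 6| = |(x - 6) + 2*(6)| <= |x - 6| + 2*|6| < 1 + 12 = 13.
So |x^2 - (6)^2| < delta * 13.
We need delta * 13 <= 3/10, i.e. delta <= 3/10/13 = 3/130.
Since 3/130 < 1, this is tighter than 1; take delta = 3/130.
So delta = 3/130 works.

3/130


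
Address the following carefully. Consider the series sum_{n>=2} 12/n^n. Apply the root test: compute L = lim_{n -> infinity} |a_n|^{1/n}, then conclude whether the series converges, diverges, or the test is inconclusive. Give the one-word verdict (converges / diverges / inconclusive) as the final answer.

Let a_n denote the general term. Form |a_n|^(1/n) and simplify:
|a_n|^(1/n) = 12^(1/n)/n
Take the limit as n -> infinity: L = 0.
Since L = 0 < 1, the root test implies convergence.

converges


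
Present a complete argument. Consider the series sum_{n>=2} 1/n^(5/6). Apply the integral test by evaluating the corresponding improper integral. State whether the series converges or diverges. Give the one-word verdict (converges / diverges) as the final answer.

Let f(x) = x^(-5/6). Then f is positive, continuous, and decreasing on [2, infinity), so the integral test applies.
Compute the improper integral int_{2}^infinity f(x) dx:
  antiderivative F(x) = 6*x^(1/6).
  As x -> infinity, F(x) -> infinity (since p = 5/6 < 1).
  So the integral diverges. By the integral test, the series diverges.

diverges


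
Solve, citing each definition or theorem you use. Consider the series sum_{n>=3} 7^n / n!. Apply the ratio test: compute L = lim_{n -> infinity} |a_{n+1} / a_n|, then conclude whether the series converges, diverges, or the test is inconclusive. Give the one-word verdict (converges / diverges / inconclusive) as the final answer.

Let a_n denote the general term. Form the ratio a_{n+1}/a_n and simplify:
a_{n+1}/a_n = 7/(n + 1)
Take the limit as n -> infinity: L = 0.
Since L = 0 < 1, the ratio test implies the series converges.

converges


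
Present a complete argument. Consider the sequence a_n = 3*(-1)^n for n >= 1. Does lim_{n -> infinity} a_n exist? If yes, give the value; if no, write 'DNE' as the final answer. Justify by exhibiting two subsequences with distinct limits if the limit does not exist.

Examine the behaviour of a_n along subsequences.
Even-n subsequence a_{2k} = 3 -> 3. Odd-n subsequence a_{2k+1} = -3 -> -3.
Since these two subsequential limits are 3 and -3, distinct, the full sequence cannot converge (a convergent sequence has all subsequences tending to the same limit). So lim a_n does not exist.

DNE


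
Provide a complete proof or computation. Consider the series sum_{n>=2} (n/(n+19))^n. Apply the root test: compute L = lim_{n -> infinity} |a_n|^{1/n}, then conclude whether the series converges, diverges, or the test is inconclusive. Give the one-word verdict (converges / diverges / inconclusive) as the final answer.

Let a_n denote the general term. Form |a_n|^(1/n) and simplify:
|a_n|^(1/n) = n/(n + 19)
Take the limit as n -> infinity: L = 1.
Since L = 1, the root test is inconclusive. (In fact a_n = (n/(n+19))^n -> e^(-19) != 0, so the nth-term test shows divergence; but the root test itself gives no conclusion.)

inconclusive


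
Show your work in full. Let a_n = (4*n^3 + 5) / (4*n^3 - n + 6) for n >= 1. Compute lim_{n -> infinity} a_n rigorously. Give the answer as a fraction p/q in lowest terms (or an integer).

Divide numerator and denominator by n^3, the highest power:
numerator / n^3 = 4 + 5/n^3
denominator / n^3 = 4 - 1/n^2 + 6/n^3
As n -> infinity, all terms of the form c/n^k (k >= 1) tend to 0.
So numerator / n^3 -> 4 and denominator / n^3 -> 4.
Therefore lim a_n = 1.

1


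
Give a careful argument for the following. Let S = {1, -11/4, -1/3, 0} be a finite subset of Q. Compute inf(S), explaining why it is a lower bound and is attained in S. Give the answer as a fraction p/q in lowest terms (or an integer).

S is finite, so inf(S) = min(S).
Sorted increasing:
-11/4, -1/3, 0, 1
The extremum is -11/4.
For every x in S, x >= -11/4. And -11/4 is in S, so it is attained.
Therefore inf(S) = -11/4.

-11/4


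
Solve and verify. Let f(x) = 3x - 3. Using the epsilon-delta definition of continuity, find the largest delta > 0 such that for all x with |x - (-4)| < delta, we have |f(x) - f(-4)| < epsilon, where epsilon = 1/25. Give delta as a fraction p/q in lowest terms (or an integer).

We compute f(-4) = 3*(-4) - 3 = -15.
|f(x) - f(-4)| = |3x - 3 - (-15)| = |3(x - (-4))| = 3|x - (-4)|.
We need 3|x - (-4)| < 1/25, i.e. |x - (-4)| < 1/25 / 3 = 1/75.
So any delta <= 1/75 works. Conversely, if delta > 1/75, then x = -4 + 1/75 satisfies |x - (-4)| = 1/75 < delta but |f(x) - f(-4)| = 3 * 1/75 = 1/25, which is not < 1/25; so no larger delta works.
Hence the largest such delta is 1/75.

1/75


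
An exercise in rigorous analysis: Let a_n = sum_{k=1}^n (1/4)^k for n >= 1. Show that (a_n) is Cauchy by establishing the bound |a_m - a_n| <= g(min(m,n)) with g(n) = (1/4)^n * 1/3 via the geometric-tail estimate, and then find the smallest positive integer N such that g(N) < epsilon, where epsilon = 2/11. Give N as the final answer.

For m > n >= 1: |a_m - a_n| = sum_{k=n+1}^m (1/4)^k < sum_{k=n+1}^infinity (1/4)^k = (1/4)^(n+1) / (1 - 1/4) = (1/4)^n * (1/4) * (4/3) = (1/4)^n * 1/3.
So g(n) = (1/4)^n / 3. Since g(n) -> 0, (a_n) is Cauchy.
Now solve g(N) < 2/11: (1/4)^N / 3 < 2/11 <=> 4^N > 1 / (3 * 2/11) = 11/6.
Check powers of 4: 4^0 = 1 <= 11/6, 4^1 = 4 > 11/6.
So the smallest such N is 1. Check: g(1) = 1/(3 * 4) = 1/12 < 2/11.

1


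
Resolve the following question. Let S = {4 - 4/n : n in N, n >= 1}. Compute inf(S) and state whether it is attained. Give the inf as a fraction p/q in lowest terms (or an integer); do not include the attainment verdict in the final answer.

Analysis:
- Values: 0, 2, 8/3, 3, ... strictly increasing.
- Minimum is 0 (n=1); inf = 0 (attained).
- 4 - 4/n -> 4 from below; sup = 4, not attained.
Conclusion: inf(S) = 0, attained in S.

0


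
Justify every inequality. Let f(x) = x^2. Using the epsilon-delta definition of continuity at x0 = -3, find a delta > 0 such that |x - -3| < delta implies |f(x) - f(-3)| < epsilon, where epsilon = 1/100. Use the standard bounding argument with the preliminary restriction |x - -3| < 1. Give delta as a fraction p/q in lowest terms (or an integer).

Factor: |x^2 - (-3)^2| = |x - -3| * |x + -3|.
Impose |x - -3| < 1 first. Then |x + -3| = |(x - -3) + 2*(-3)| <= |x - -3| + 2*|-3| < 1 + 6 = 7.
So |x^2 - (-3)^2| < delta * 7.
We need delta * 7 <= 1/100, i.e. delta <= 1/100/7 = 1/700.
Since 1/700 < 1, this is tighter than 1; take delta = 1/700.
So delta = 1/700 works.

1/700


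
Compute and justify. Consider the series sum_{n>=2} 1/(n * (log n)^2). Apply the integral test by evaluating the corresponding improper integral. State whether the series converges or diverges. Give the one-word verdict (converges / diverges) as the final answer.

Let f(x) = 1/(x*log(x)^2). Then f is positive, continuous, and decreasing on [2, infinity), so the integral test applies.
Compute the improper integral int_{2}^infinity f(x) dx:
  antiderivative F(x) = -1/log(x).
  F(x) -> 0 as x -> infinity.  int = 0 - F(2) = 1/log(2) < infinity. By the integral test, the series converges.

converges


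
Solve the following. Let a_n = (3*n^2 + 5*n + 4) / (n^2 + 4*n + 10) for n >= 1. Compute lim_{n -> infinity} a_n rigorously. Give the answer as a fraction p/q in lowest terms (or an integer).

Divide numerator and denominator by n^2, the highest power:
numerator / n^2 = 3 + 5/n + 4/n^2
denominator / n^2 = 1 + 4/n + 10/n^2
As n -> infinity, all terms of the form c/n^k (k >= 1) tend to 0.
So numerator / n^2 -> 3 and denominator / n^2 -> 1.
Therefore lim a_n = 3.

3


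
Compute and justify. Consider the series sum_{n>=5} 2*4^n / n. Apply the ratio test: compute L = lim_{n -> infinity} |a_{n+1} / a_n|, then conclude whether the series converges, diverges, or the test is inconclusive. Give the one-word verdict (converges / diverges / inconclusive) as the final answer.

Let a_n denote the general term. Form the ratio a_{n+1}/a_n and simplify:
a_{n+1}/a_n = 4*n/(n + 1)
Take the limit as n -> infinity: L = 4.
Since L = 4 > 1 (or L = infinity), the ratio test implies the series diverges.

diverges


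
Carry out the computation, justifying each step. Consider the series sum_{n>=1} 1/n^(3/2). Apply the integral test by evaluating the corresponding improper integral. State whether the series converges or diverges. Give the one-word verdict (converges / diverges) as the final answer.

Let f(x) = x^(-3/2). Then f is positive, continuous, and decreasing on [1, infinity), so the integral test applies.
Compute the improper integral int_{1}^infinity f(x) dx:
  antiderivative F(x) = -2/sqrt(x).
  As x -> infinity, F(x) -> 0 (since p = 3/2 > 1).
  So int = F(infinity) - F(1) = 0 - (-2) = 2.
  Finite, so by the integral test, the series converges.

converges


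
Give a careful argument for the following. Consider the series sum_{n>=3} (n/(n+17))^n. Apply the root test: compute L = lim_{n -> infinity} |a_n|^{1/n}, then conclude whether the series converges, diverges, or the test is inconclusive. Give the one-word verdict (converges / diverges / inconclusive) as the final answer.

Let a_n denote the general term. Form |a_n|^(1/n) and simplify:
|a_n|^(1/n) = n/(n + 17)
Take the limit as n -> infinity: L = 1.
Since L = 1, the root test is inconclusive. (In fact a_n = (n/(n+17))^n -> e^(-17) != 0, so the nth-term test shows divergence; but the root test itself gives no conclusion.)

inconclusive


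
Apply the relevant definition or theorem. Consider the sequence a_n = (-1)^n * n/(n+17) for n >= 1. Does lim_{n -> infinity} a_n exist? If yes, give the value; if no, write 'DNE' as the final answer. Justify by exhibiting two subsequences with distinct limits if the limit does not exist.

Examine the behaviour of a_n along subsequences.
a_{2k} = 2k/(2k+17) -> 1. a_{2k+1} = -(2k+1)/(2k+18) -> -1.
Since these two subsequential limits are 1 and -1, distinct, the full sequence cannot converge (a convergent sequence has all subsequences tending to the same limit). So lim a_n does not exist.

DNE


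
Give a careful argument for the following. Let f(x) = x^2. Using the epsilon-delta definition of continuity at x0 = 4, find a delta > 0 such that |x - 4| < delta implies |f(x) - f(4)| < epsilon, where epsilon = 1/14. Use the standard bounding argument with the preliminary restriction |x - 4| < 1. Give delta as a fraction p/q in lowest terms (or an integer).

Factor: |x^2 - (4)^2| = |x - 4| * |x + 4|.
Impose |x - 4| < 1 first. Then |x + 4| = |(x - 4) + 2*(4)| <= |x - 4| + 2*|4| < 1 + 8 = 9.
So |x^2 - (4)^2| < delta * 9.
We need delta * 9 <= 1/14, i.e. delta <= 1/14/9 = 1/126.
Since 1/126 < 1, this is tighter than 1; take delta = 1/126.
So delta = 1/126 works.

1/126
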